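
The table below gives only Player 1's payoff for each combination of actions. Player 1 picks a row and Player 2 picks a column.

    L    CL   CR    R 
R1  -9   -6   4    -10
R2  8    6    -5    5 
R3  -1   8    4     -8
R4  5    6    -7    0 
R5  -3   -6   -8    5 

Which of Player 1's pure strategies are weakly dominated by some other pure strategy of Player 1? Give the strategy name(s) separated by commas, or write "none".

R3 weakly dominates R1 — L: -1>-9, CL: 8>-6, CR: 4=4, R: -8>-10.
R2 is not dominated — it holds its own against R1 at L (8>-9); R3 at L (8>-1); R4 at L (8>5); R5 at L (8>-3).
R3 is not dominated — it holds its own against R1 at L (-1>-9); R2 at CL (8>6); R4 at CL (8>6); R5 at L (-1>-3).
R4: dominated, since R2 does at least as well everywhere (L: 8>5, CL: 6=6, CR: -5>-7, R: 5>0).
R5 is weakly dominated by R2 (L: 8>-3, CL: 6>-6, CR: -5>-8, R: 5=5).

R1, R4, R5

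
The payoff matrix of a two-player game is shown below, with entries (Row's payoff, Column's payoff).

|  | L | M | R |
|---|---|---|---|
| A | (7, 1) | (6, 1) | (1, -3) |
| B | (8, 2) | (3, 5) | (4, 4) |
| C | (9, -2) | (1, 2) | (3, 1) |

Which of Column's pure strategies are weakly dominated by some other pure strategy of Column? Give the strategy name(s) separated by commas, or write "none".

L: dominated, since M does at least as well everywhere (A: 1=1, B: 5>2, C: 2>-2).
M: no other strategy beats it everywhere (L at B (5>2); R at A (1>-3)).
R: dominated, since M does at least as well everywhere (A: 1>-3, B: 5>4, C: 2>1).

L, R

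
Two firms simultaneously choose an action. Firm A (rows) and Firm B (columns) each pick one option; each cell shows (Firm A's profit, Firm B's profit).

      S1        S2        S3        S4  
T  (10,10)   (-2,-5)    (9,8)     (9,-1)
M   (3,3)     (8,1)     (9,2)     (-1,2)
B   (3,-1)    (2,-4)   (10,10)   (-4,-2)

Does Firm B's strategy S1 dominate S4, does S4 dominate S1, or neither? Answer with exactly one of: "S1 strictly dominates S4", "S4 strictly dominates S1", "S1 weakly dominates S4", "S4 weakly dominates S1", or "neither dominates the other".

S1's payoffs vs S4's, by Firm A's action — T: 10>-1, M: 3>2, B: -1>-2.
S1 gives a strictly higher payoff against each choice by Firm A, so S1 strictly dominates S4.

S1 strictly dominates S4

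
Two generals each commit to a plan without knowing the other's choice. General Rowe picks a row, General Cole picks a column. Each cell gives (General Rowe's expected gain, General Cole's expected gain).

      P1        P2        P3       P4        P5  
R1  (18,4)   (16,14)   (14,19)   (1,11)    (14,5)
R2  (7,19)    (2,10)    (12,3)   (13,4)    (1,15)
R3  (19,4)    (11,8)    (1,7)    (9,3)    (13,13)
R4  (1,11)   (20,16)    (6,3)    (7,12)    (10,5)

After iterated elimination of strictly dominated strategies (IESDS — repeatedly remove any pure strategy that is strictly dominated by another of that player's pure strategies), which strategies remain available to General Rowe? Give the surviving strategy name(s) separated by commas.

R1, R4

For General Cole, P2 strictly dominates P4 on the remaining rows (R1: 14>11, R2: 10>4, R3: 8>3, R4: 16>12); eliminate P4.
General Rowe's strategy R2 is strictly dominated by R1 (P1: 18>7, P2: 16>2, P3: 14>12, P5: 14>1) and is removed.
General Cole's strategy P1 is strictly dominated by P2 (R1: 14>4, R3: 8>4, R4: 16>11) and is removed.
For General Rowe, R1 strictly dominates R3 on the remaining columns (P2: 16>11, P3: 14>1, P5: 14>13); eliminate R3.
For General Cole, P2 strictly dominates P5 on the remaining rows (R1: 14>5, R4: 16>5); eliminate P5.
Among the remaining strategies, none is strictly dominated by another pure strategy of the same player, so the elimination stops.
Surviving strategies — General Rowe: {R1, R4}; General Cole: {P2, P3}.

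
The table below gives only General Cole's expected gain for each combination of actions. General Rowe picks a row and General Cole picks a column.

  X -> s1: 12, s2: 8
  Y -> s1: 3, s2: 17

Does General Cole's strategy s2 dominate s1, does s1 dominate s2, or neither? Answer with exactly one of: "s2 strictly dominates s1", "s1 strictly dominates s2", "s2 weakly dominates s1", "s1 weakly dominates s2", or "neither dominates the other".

s2's payoffs vs s1's, by General Rowe's action — X: 8<12, Y: 17>3.
s2 does better at Y but worse at X; neither strategy dominates the other.

neither dominates the other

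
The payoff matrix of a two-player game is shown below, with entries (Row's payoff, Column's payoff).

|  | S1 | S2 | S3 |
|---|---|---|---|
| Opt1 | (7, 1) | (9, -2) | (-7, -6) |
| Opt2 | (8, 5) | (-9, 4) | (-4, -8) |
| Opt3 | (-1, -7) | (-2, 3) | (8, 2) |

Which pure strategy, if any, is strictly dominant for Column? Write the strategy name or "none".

S1 fails to dominate S2 at Opt3 (-7<3).
S2 fails to dominate S1 at Opt1 (-2<1).
S3 fails to dominate S1 at Opt1 (-6<1).
No single strategy dominates all the others.

none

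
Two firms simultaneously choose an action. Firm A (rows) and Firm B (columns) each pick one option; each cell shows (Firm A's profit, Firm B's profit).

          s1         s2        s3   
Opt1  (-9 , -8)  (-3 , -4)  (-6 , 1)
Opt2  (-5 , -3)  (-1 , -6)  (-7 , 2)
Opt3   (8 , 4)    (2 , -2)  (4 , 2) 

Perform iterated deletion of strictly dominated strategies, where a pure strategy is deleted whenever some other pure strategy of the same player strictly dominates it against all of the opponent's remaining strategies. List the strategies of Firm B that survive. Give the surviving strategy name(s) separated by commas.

Row Opt1 is eliminated: Opt3 beats it against every remaining column (s1: 8>-9, s2: 2>-3, s3: 4>-6).
For Firm A, Opt3 strictly dominates Opt2 on the remaining columns (s1: 8>-5, s2: 2>-1, s3: 4>-7); eliminate Opt2.
For Firm B, s1 strictly dominates s2 on the remaining rows (Opt3: 4>-2); eliminate s2.
For Firm B, s1 strictly dominates s3 on the remaining rows (Opt3: 4>2); eliminate s3.
Among the remaining strategies, none is strictly dominated by another pure strategy of the same player, so the elimination stops.
Surviving strategies — Firm A: {Opt3}; Firm B: {s1}.

s1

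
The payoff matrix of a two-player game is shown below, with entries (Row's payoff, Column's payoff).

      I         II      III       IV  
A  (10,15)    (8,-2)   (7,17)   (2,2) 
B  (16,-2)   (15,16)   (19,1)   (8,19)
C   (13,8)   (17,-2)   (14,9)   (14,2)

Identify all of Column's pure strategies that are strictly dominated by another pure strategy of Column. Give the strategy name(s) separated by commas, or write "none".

I: dominated, since III does at least as well everywhere (A: 17>15, B: 1>-2, C: 9>8).
II: dominated, since IV does at least as well everywhere (A: 2>-2, B: 19>16, C: 2>-2).
Nothing dominates III: I at A (17>15); II at A (17>-2); IV at A (17>2).
Nothing dominates IV: I at B (19>-2); II at A (2>-2); III at B (19>1).

I, II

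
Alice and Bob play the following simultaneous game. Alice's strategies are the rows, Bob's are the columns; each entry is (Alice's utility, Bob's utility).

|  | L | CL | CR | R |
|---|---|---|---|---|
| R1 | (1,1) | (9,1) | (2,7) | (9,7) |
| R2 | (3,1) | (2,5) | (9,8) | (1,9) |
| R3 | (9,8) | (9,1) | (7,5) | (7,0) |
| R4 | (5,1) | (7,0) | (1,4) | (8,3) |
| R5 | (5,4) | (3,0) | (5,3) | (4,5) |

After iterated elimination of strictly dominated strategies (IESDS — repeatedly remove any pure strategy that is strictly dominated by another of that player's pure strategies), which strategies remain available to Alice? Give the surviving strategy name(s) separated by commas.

Row R5 is eliminated: R3 beats it against every remaining column (L: 9>5, CL: 9>3, CR: 7>5, R: 7>4).
For Bob, CR strictly dominates CL on the remaining rows (R1: 7>1, R2: 8>5, R3: 5>1, R4: 4>0); eliminate CL.
Among the remaining strategies, none is strictly dominated by another pure strategy of the same player, so the elimination stops.
Surviving strategies — Alice: {R1, R2, R3, R4}; Bob: {L, CR, R}.

R1, R2, R3, R4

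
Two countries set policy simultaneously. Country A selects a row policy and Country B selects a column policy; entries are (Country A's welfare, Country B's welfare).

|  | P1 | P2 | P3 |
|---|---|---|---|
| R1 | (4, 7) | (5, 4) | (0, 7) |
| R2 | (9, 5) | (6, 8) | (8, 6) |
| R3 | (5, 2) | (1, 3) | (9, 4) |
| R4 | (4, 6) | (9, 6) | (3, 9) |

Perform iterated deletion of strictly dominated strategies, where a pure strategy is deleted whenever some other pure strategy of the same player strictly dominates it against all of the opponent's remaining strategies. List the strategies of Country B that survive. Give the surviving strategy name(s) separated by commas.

P2, P3

For Country A, R2 strictly dominates R1 on the remaining columns (P1: 9>4, P2: 6>5, P3: 8>0); eliminate R1.
For Country B, P3 strictly dominates P1 on the remaining rows (R2: 6>5, R3: 4>2, R4: 9>6); eliminate P1.
Among the remaining strategies, none is strictly dominated by another pure strategy of the same player, so the elimination stops.
Surviving strategies — Country A: {R2, R3, R4}; Country B: {P2, P3}.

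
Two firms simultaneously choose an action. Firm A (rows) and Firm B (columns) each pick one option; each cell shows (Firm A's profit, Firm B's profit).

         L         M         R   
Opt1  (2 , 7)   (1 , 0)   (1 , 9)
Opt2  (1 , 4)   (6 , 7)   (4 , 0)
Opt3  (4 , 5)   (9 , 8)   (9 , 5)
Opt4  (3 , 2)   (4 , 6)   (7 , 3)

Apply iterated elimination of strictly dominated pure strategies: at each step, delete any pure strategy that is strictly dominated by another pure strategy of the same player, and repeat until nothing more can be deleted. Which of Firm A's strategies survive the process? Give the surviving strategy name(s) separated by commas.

For Firm A, Opt3 strictly dominates Opt1 on the remaining columns (L: 4>2, M: 9>1, R: 9>1); eliminate Opt1.
For Firm A, Opt3 strictly dominates Opt2 on the remaining columns (L: 4>1, M: 9>6, R: 9>4); eliminate Opt2.
Firm A's strategy Opt4 is strictly dominated by Opt3 (L: 4>3, M: 9>4, R: 9>7) and is removed.
Column L is eliminated: M beats it against every remaining row (Opt3: 8>5).
For Firm B, M strictly dominates R on the remaining rows (Opt3: 8>5); eliminate R.
Among the remaining strategies, none is strictly dominated by another pure strategy of the same player, so the elimination stops.
Surviving strategies — Firm A: {Opt3}; Firm B: {M}.

Opt3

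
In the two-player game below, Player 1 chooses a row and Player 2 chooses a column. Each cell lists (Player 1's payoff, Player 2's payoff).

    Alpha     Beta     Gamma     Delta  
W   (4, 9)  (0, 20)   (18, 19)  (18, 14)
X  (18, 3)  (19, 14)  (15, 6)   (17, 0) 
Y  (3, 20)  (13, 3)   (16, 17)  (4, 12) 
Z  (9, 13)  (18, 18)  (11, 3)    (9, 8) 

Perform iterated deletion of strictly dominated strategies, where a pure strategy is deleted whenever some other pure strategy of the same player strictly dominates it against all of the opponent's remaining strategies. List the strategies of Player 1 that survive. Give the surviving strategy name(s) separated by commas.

W, X, Y

Row Z is eliminated: X beats it against every remaining column (Alpha: 18>9, Beta: 19>18, Gamma: 15>11, Delta: 17>9).
For Player 2, Gamma strictly dominates Delta on the remaining rows (W: 19>14, X: 6>0, Y: 17>12); eliminate Delta.
Among the remaining strategies, none is strictly dominated by another pure strategy of the same player, so the elimination stops.
Surviving strategies — Player 1: {W, X, Y}; Player 2: {Alpha, Beta, Gamma}.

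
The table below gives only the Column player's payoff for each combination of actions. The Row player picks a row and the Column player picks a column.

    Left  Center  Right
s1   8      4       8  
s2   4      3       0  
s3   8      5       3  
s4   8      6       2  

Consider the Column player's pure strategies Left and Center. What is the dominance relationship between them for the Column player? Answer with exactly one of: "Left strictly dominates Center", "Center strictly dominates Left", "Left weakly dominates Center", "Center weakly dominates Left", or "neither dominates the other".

Left strictly dominates Center

Left's payoffs vs Center's, by the Row player's action — s1: 8>4, s2: 4>3, s3: 8>5, s4: 8>6.
Every comparison favours Left, so Left strictly dominates Center.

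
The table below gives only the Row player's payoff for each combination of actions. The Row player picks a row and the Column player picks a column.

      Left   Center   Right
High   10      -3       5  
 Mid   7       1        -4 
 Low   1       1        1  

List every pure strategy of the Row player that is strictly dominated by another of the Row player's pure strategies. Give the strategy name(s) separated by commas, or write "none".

none

Nothing dominates High: Mid at Left (10>7); Low at Left (10>1).
Mid: no other strategy beats it everywhere (High at Center (1>-3); Low at Left (7>1)).
Low: no other strategy beats it everywhere (High at Center (1>-3); Mid at Center (1=1)).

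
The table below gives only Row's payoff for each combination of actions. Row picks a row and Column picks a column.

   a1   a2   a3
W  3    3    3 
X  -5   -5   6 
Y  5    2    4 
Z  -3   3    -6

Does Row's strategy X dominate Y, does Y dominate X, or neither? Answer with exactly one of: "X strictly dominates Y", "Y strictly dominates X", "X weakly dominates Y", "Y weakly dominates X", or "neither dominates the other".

Compare X to Y across each opponent action: a1: -5<5, a2: -5<2, a3: 6>4.
X does better at a3 but worse at a1, a2; neither strategy dominates the other.

neither dominates the other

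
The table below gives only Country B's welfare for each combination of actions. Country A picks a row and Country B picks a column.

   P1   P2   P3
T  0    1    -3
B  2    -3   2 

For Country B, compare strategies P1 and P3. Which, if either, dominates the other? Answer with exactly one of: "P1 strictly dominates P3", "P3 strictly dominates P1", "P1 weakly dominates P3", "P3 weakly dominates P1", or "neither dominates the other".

P1's payoffs vs P3's, by Country A's action — T: 0>-3, B: 2=2.
P1 is at least as good everywhere and strictly better somewhere (tied only at B), so P1 weakly but not strictly dominates P3.

P1 weakly dominates P3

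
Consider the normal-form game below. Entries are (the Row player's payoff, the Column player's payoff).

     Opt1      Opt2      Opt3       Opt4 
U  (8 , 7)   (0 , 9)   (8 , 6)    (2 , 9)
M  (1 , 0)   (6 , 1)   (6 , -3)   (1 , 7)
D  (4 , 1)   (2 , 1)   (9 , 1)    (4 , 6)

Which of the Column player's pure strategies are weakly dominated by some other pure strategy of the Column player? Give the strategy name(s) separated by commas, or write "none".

Opt1 is weakly dominated by Opt2 (U: 9>7, M: 1>0, D: 1=1).
Opt4 weakly dominates Opt2 — U: 9=9, M: 7>1, D: 6>1.
Opt3: dominated, since Opt1 does at least as well everywhere (U: 7>6, M: 0>-3, D: 1=1).
Opt4: no other strategy beats it everywhere (Opt1 at U (9>7); Opt2 at M (7>1); Opt3 at U (9>6)).

Opt1, Opt2, Opt3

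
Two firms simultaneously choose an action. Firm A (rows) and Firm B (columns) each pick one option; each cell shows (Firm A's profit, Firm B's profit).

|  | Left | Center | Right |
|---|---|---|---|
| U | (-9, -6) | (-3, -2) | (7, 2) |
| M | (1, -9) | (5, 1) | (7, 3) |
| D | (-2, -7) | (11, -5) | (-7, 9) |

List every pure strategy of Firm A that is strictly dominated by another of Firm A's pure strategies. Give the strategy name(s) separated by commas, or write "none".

U: no other strategy beats it everywhere (M at Right (7=7); D at Right (7>-7)).
Nothing dominates M: U at Left (1>-9); D at Left (1>-2).
D: no other strategy beats it everywhere (U at Left (-2>-9); M at Center (11>5)).

none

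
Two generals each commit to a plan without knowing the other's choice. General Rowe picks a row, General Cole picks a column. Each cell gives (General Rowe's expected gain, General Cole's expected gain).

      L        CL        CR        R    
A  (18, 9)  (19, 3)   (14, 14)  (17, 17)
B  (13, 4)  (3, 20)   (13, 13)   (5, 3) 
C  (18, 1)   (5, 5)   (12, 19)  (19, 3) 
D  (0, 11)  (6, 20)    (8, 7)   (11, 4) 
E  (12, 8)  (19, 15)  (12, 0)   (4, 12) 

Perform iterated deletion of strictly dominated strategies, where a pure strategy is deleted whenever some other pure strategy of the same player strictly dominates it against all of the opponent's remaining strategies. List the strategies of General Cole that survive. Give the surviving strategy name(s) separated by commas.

For General Rowe, A strictly dominates B on the remaining columns (L: 18>13, CL: 19>3, CR: 14>13, R: 17>5); eliminate B.
For General Rowe, A strictly dominates D on the remaining columns (L: 18>0, CL: 19>6, CR: 14>8, R: 17>11); eliminate D.
General Cole's strategy L is strictly dominated by R (A: 17>9, C: 3>1, E: 12>8) and is removed.
Among the remaining strategies, none is strictly dominated by another pure strategy of the same player, so the elimination stops.
Surviving strategies — General Rowe: {A, C, E}; General Cole: {CL, CR, R}.

CL, CR, R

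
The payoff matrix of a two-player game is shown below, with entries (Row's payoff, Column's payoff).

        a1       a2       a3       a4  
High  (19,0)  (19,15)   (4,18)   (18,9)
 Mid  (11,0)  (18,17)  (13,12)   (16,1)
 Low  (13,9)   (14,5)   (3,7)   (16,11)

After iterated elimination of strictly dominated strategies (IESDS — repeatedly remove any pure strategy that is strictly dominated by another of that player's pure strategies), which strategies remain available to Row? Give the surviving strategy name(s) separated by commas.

For Row, High strictly dominates Low on the remaining columns (a1: 19>13, a2: 19>14, a3: 4>3, a4: 18>16); eliminate Low.
Column's strategy a1 is strictly dominated by a2 (High: 15>0, Mid: 17>0) and is removed.
Column a4 is eliminated: a2 beats it against every remaining row (High: 15>9, Mid: 17>1).
Among the remaining strategies, none is strictly dominated by another pure strategy of the same player, so the elimination stops.
Surviving strategies — Row: {High, Mid}; Column: {a2, a3}.

High, Mid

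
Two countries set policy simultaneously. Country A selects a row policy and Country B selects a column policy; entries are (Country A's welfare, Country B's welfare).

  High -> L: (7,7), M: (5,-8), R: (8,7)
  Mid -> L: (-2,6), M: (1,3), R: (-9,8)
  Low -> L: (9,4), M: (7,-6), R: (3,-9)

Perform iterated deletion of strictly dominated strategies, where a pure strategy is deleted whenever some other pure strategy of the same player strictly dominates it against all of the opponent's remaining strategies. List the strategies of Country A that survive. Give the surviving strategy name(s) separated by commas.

High, Low

Country A's strategy Mid is strictly dominated by High (L: 7>-2, M: 5>1, R: 8>-9) and is removed.
Column M is eliminated: L beats it against every remaining row (High: 7>-8, Low: 4>-6).
Among the remaining strategies, none is strictly dominated by another pure strategy of the same player, so the elimination stops.
Surviving strategies — Country A: {High, Low}; Country B: {L, R}.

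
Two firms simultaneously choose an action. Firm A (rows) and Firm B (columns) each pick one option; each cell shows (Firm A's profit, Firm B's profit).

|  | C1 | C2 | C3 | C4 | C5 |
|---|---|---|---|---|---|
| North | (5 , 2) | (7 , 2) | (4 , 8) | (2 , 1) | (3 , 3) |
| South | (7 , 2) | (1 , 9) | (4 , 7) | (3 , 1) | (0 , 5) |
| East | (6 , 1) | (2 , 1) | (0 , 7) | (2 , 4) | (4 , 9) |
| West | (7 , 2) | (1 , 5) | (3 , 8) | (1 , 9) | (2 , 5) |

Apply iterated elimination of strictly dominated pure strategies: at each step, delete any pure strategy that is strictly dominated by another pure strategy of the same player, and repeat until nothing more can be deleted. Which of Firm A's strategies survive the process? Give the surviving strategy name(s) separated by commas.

For Firm B, C3 strictly dominates C1 on the remaining rows (North: 8>2, South: 7>2, East: 7>1, West: 8>2); eliminate C1.
Firm A's strategy West is strictly dominated by North (C2: 7>1, C3: 4>3, C4: 2>1, C5: 3>2) and is removed.
Column C4 is eliminated: C3 beats it against every remaining row (North: 8>1, South: 7>1, East: 7>4).
Among the remaining strategies, none is strictly dominated by another pure strategy of the same player, so the elimination stops.
Surviving strategies — Firm A: {North, South, East}; Firm B: {C2, C3, C5}.

North, South, East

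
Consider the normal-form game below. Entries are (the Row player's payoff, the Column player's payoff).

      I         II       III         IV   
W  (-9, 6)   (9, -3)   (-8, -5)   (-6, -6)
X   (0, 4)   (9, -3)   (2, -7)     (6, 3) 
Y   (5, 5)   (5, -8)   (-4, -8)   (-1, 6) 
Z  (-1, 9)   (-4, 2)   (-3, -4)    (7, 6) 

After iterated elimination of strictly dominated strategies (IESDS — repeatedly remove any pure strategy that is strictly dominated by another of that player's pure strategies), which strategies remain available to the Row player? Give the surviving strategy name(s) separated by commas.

X, Y, Z

For the Column player, I strictly dominates II on the remaining rows (W: 6>-3, X: 4>-3, Y: 5>-8, Z: 9>2); eliminate II.
For the Row player, X strictly dominates W on the remaining columns (I: 0>-9, III: 2>-8, IV: 6>-6); eliminate W.
Column III is eliminated: I beats it against every remaining row (X: 4>-7, Y: 5>-8, Z: 9>-4).
Among the remaining strategies, none is strictly dominated by another pure strategy of the same player, so the elimination stops.
Surviving strategies — the Row player: {X, Y, Z}; the Column player: {I, IV}.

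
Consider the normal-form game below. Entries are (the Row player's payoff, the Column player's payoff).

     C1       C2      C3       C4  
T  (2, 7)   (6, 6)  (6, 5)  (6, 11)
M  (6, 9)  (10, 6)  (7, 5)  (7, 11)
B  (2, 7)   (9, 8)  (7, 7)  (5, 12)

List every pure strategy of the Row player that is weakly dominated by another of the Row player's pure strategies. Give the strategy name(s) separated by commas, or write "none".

T is weakly dominated by M (C1: 6>2, C2: 10>6, C3: 7>6, C4: 7>6).
Nothing dominates M: T at C1 (6>2); B at C1 (6>2).
B is weakly dominated by M (C1: 6>2, C2: 10>9, C3: 7=7, C4: 7>5).

T, B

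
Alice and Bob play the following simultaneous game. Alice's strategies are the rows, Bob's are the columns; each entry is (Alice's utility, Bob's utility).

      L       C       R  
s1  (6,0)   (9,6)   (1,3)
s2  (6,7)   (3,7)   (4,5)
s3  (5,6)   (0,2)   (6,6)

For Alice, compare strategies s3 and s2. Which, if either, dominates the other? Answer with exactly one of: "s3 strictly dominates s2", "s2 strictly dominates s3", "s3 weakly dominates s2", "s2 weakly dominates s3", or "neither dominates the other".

s3's payoffs vs s2's, by Bob's action — L: 5<6, C: 0<3, R: 6>4.
s3 does better at R but worse at L, C; neither strategy dominates the other.

neither dominates the other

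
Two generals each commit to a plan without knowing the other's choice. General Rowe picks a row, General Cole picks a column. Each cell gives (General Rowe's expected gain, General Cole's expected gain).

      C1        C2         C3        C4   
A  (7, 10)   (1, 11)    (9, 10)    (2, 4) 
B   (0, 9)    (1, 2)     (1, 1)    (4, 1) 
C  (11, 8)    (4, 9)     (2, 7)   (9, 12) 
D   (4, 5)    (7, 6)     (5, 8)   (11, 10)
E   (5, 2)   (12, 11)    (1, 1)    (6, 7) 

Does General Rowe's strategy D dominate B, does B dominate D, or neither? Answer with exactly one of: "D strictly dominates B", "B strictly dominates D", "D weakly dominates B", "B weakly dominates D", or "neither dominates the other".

D strictly dominates B

Compare D to B across each choice by General Cole: C1: 4>0, C2: 7>1, C3: 5>1, C4: 11>4.
Every comparison favours D, so D strictly dominates B.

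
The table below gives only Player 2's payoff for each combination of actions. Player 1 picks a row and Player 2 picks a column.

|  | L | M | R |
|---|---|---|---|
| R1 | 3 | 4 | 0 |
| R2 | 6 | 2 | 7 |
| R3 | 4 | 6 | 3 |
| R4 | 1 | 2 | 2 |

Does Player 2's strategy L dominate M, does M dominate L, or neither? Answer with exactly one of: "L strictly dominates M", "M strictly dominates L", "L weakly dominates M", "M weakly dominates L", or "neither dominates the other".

L's payoffs vs M's, by Player 1's action — R1: 3<4, R2: 6>2, R3: 4<6, R4: 1<2.
L does better at R2 but worse at R1, R3, R4; neither strategy dominates the other.

neither dominates the other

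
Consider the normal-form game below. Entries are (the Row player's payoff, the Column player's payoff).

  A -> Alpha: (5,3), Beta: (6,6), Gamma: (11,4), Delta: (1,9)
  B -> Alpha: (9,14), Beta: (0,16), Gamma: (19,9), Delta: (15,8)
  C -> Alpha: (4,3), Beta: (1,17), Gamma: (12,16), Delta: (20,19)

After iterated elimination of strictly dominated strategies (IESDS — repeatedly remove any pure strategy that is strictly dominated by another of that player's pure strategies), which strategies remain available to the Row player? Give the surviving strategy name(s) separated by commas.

The Column player's strategy Alpha is strictly dominated by Beta (A: 6>3, B: 16>14, C: 17>3) and is removed.
Column Gamma is eliminated: Beta beats it against every remaining row (A: 6>4, B: 16>9, C: 17>16).
The Row player's strategy B is strictly dominated by C (Beta: 1>0, Delta: 20>15) and is removed.
Column Beta is eliminated: Delta beats it against every remaining row (A: 9>6, C: 19>17).
The Row player's strategy A is strictly dominated by C (Delta: 20>1) and is removed.
Among the remaining strategies, none is strictly dominated by another pure strategy of the same player, so the elimination stops.
Surviving strategies — the Row player: {C}; the Column player: {Delta}.

C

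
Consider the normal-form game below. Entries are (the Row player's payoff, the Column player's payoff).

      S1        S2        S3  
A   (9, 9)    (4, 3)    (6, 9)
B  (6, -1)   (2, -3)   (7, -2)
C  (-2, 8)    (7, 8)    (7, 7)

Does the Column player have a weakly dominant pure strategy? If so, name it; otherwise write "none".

S1 vs S2: A: 9>3, B: -1>-3, C: 8=8.
S1 vs S3: A: 9=9, B: -1>-2, C: 8>7.
S1 is at least as good as every other strategy against every opponent action, so it is weakly dominant.

S1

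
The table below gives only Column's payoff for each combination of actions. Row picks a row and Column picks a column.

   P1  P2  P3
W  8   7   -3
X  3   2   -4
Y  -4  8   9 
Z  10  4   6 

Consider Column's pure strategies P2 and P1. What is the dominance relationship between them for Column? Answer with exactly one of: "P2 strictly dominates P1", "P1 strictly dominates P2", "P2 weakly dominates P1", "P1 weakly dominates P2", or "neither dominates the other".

Compare P2 to P1 across every action of Row: W: 7<8, X: 2<3, Y: 8>-4, Z: 4<10.
P2 does better at Y but worse at W, X, Z; neither strategy dominates the other.

neither dominates the other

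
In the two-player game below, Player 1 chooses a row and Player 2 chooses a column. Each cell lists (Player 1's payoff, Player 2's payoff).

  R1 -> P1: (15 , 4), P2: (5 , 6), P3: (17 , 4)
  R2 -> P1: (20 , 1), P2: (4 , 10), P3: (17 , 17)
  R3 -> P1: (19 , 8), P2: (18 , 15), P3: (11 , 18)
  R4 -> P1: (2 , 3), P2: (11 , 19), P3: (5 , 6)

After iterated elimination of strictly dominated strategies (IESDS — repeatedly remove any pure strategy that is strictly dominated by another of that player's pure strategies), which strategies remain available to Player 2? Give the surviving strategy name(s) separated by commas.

For Player 1, R3 strictly dominates R4 on the remaining columns (P1: 19>2, P2: 18>11, P3: 11>5); eliminate R4.
Column P1 is eliminated: P2 beats it against every remaining row (R1: 6>4, R2: 10>1, R3: 15>8).
Among the remaining strategies, none is strictly dominated by another pure strategy of the same player, so the elimination stops.
Surviving strategies — Player 1: {R1, R2, R3}; Player 2: {P2, P3}.

P2, P3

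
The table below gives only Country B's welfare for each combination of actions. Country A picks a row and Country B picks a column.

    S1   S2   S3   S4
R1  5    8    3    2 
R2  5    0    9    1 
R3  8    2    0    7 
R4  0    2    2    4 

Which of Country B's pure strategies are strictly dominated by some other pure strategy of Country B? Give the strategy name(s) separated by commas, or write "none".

S1 is not dominated — it holds its own against S2 at R2 (5>0); S3 at R1 (5>3); S4 at R1 (5>2).
S2 is not dominated — it holds its own against S1 at R1 (8>5); S3 at R1 (8>3); S4 at R1 (8>2).
S3 is not dominated — it holds its own against S1 at R2 (9>5); S2 at R2 (9>0); S4 at R1 (3>2).
S4: no other strategy beats it everywhere (S1 at R4 (4>0); S2 at R2 (1>0); S3 at R3 (7>0)).

none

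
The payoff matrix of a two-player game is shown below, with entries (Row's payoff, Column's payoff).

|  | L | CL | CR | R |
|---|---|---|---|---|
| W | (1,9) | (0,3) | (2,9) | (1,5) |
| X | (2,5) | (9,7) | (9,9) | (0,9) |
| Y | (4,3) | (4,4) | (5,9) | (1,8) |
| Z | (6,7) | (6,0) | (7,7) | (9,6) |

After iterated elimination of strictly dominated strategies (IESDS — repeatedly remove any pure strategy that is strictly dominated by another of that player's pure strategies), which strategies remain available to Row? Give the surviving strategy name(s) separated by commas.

Row W is eliminated: Z beats it against every remaining column (L: 6>1, CL: 6>0, CR: 7>2, R: 9>1).
Row Y is eliminated: Z beats it against every remaining column (L: 6>4, CL: 6>4, CR: 7>5, R: 9>1).
Column's strategy CL is strictly dominated by CR (X: 9>7, Z: 7>0) and is removed.
Among the remaining strategies, none is strictly dominated by another pure strategy of the same player, so the elimination stops.
Surviving strategies — Row: {X, Z}; Column: {L, CR, R}.

X, Z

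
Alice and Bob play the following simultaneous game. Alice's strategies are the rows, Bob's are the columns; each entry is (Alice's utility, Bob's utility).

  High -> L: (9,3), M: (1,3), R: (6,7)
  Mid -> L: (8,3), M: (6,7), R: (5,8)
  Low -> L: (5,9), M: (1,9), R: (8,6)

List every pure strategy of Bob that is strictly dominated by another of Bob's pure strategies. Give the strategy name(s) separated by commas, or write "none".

none

L is not dominated — it holds its own against M at High (3=3); R at Low (9>6).
Nothing dominates M: L at High (3=3); R at Low (9>6).
R: no other strategy beats it everywhere (L at High (7>3); M at High (7>3)).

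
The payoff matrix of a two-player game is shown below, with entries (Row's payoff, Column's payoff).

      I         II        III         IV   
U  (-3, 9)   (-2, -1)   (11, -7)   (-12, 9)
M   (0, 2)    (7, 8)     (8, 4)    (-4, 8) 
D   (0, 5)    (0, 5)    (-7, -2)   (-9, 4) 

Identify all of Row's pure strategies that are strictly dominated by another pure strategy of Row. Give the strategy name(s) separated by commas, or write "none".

none

U is not dominated — it holds its own against M at III (11>8); D at III (11>-7).
Nothing dominates M: U at I (0>-3); D at I (0=0).
Nothing dominates D: U at I (0>-3); M at I (0=0).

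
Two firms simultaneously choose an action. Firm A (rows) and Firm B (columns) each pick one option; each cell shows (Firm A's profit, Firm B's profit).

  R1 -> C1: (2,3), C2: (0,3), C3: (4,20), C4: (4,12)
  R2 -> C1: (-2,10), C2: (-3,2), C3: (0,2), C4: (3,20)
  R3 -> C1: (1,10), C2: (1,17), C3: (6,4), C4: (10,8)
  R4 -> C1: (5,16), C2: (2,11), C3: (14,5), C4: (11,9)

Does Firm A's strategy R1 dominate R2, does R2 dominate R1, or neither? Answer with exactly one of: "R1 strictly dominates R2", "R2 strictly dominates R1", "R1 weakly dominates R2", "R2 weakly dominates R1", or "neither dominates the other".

R1's payoffs vs R2's, by Firm B's action — C1: 2>-2, C2: 0>-3, C3: 4>0, C4: 4>3.
Every comparison favours R1, so R1 strictly dominates R2.

R1 strictly dominates R2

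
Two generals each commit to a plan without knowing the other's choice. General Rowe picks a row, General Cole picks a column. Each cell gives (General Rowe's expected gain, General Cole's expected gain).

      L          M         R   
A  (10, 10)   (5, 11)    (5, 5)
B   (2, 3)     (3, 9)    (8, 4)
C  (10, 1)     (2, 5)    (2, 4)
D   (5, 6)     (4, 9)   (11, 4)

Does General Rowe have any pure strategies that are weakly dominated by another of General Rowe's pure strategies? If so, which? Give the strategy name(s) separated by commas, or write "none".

Nothing dominates A: B at L (10>2); C at M (5>2); D at L (10>5).
B: dominated, since D does at least as well everywhere (L: 5>2, M: 4>3, R: 11>8).
C: dominated, since A does at least as well everywhere (L: 10=10, M: 5>2, R: 5>2).
D is not dominated — it holds its own against A at R (11>5); B at L (5>2); C at M (4>2).

B, C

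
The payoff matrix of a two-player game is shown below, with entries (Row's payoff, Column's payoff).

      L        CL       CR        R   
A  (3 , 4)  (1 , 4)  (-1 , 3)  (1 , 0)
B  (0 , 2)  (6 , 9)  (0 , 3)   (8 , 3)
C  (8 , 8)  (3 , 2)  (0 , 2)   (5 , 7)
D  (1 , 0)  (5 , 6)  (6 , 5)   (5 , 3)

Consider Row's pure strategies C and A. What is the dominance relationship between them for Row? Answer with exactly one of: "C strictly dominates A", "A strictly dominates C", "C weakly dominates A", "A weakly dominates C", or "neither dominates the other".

C's payoffs vs A's, by Column's action — L: 8>3, CL: 3>1, CR: 0>-1, R: 5>1.
Every comparison favours C, so C strictly dominates A.

C strictly dominates A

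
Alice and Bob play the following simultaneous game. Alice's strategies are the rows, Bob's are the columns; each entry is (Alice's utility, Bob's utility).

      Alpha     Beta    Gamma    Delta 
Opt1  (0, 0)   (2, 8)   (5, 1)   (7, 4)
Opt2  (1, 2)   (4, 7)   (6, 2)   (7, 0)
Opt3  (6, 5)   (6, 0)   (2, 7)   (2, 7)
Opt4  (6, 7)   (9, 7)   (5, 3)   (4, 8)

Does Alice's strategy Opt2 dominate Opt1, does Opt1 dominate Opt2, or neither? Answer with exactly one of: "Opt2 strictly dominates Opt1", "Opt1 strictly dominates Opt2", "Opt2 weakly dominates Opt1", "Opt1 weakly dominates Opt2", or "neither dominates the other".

Opt2 weakly dominates Opt1

Opt2's payoffs vs Opt1's, by Bob's action — Alpha: 1>0, Beta: 4>2, Gamma: 6>5, Delta: 7=7.
Opt2 is at least as good everywhere and strictly better somewhere (tied only at Delta), so Opt2 weakly but not strictly dominates Opt1.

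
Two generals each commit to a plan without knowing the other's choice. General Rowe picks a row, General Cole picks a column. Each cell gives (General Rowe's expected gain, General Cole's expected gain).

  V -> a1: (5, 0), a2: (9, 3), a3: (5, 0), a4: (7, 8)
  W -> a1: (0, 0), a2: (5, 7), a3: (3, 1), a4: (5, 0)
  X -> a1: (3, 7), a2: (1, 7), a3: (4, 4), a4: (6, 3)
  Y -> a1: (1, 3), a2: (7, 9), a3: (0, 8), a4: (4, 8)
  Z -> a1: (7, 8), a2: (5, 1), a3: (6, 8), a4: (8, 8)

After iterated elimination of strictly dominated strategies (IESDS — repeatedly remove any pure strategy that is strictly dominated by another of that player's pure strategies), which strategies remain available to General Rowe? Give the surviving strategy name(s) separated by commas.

Z

Row W is eliminated: V beats it against every remaining column (a1: 5>0, a2: 9>5, a3: 5>3, a4: 7>5).
For General Rowe, V strictly dominates X on the remaining columns (a1: 5>3, a2: 9>1, a3: 5>4, a4: 7>6); eliminate X.
For General Rowe, V strictly dominates Y on the remaining columns (a1: 5>1, a2: 9>7, a3: 5>0, a4: 7>4); eliminate Y.
Column a2 is eliminated: a4 beats it against every remaining row (V: 8>3, Z: 8>1).
Row V is eliminated: Z beats it against every remaining column (a1: 7>5, a3: 6>5, a4: 8>7).
Among the remaining strategies, none is strictly dominated by another pure strategy of the same player, so the elimination stops.
Surviving strategies — General Rowe: {Z}; General Cole: {a1, a3, a4}.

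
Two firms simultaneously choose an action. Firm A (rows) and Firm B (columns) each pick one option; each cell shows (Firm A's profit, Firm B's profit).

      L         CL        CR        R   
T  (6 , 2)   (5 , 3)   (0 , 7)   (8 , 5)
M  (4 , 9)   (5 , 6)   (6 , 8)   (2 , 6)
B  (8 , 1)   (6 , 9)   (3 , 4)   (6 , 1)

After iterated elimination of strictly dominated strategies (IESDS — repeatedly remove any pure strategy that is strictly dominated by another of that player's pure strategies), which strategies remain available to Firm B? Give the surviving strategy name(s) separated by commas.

For Firm B, CR strictly dominates R on the remaining rows (T: 7>5, M: 8>6, B: 4>1); eliminate R.
Row T is eliminated: B beats it against every remaining column (L: 8>6, CL: 6>5, CR: 3>0).
Among the remaining strategies, none is strictly dominated by another pure strategy of the same player, so the elimination stops.
Surviving strategies — Firm A: {M, B}; Firm B: {L, CL, CR}.

L, CL, CR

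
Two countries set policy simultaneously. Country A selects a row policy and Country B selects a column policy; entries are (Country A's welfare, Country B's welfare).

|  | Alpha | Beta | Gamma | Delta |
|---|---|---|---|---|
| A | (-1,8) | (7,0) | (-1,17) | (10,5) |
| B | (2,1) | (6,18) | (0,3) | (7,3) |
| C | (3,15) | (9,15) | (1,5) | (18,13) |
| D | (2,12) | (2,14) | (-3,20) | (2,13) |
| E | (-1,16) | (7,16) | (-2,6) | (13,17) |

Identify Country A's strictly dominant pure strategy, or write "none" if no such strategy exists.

C vs A: Alpha: 3>-1, Beta: 9>7, Gamma: 1>-1, Delta: 18>10.
C vs B: Alpha: 3>2, Beta: 9>6, Gamma: 1>0, Delta: 18>7.
C vs D: Alpha: 3>2, Beta: 9>2, Gamma: 1>-3, Delta: 18>2.
C vs E: Alpha: 3>-1, Beta: 9>7, Gamma: 1>-2, Delta: 18>13.
C strictly beats every other strategy against every opponent action, so it is strictly dominant.

C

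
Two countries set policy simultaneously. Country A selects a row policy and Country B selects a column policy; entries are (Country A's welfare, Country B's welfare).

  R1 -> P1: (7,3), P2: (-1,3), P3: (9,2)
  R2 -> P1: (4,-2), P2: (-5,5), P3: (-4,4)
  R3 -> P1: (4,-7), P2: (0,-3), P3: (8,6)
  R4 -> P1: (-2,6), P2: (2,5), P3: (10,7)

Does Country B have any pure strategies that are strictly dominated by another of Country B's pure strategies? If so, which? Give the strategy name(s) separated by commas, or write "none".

none

P1 is not dominated — it holds its own against P2 at R1 (3=3); P3 at R1 (3>2).
P2 is not dominated — it holds its own against P1 at R1 (3=3); P3 at R1 (3>2).
P3: no other strategy beats it everywhere (P1 at R2 (4>-2); P2 at R3 (6>-3)).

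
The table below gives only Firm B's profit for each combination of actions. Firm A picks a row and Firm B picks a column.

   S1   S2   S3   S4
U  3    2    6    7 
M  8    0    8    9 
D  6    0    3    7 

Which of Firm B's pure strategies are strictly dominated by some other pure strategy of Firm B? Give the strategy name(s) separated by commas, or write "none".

S4 strictly dominates S1 — U: 7>3, M: 9>8, D: 7>6.
S2: dominated, since S1 does at least as well everywhere (U: 3>2, M: 8>0, D: 6>0).
S4 strictly dominates S3 — U: 7>6, M: 9>8, D: 7>3.
S4 is not dominated — it holds its own against S1 at U (7>3); S2 at U (7>2); S3 at U (7>6).

S1, S2, S3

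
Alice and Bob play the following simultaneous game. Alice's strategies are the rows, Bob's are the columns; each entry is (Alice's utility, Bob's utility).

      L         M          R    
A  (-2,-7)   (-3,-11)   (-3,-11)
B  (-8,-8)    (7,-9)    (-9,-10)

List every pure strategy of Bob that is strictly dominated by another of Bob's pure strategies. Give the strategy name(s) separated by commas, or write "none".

L: no other strategy beats it everywhere (M at A (-7>-11); R at A (-7>-11)).
M is strictly dominated by L (A: -7>-11, B: -8>-9).
L strictly dominates R — A: -7>-11, B: -8>-10.

M, R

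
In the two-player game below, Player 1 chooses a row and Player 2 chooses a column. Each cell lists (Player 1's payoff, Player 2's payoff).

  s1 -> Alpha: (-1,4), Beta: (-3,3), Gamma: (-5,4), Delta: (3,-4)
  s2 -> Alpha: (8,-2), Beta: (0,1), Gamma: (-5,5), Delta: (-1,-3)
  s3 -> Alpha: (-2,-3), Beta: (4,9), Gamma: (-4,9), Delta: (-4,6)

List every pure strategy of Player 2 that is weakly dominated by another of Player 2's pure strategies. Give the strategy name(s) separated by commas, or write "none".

Alpha, Beta, Delta

Alpha is weakly dominated by Gamma (s1: 4=4, s2: 5>-2, s3: 9>-3).
Gamma weakly dominates Beta — s1: 4>3, s2: 5>1, s3: 9=9.
Nothing dominates Gamma: Alpha at s2 (5>-2); Beta at s1 (4>3); Delta at s1 (4>-4).
Beta weakly dominates Delta — s1: 3>-4, s2: 1>-3, s3: 9>6.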